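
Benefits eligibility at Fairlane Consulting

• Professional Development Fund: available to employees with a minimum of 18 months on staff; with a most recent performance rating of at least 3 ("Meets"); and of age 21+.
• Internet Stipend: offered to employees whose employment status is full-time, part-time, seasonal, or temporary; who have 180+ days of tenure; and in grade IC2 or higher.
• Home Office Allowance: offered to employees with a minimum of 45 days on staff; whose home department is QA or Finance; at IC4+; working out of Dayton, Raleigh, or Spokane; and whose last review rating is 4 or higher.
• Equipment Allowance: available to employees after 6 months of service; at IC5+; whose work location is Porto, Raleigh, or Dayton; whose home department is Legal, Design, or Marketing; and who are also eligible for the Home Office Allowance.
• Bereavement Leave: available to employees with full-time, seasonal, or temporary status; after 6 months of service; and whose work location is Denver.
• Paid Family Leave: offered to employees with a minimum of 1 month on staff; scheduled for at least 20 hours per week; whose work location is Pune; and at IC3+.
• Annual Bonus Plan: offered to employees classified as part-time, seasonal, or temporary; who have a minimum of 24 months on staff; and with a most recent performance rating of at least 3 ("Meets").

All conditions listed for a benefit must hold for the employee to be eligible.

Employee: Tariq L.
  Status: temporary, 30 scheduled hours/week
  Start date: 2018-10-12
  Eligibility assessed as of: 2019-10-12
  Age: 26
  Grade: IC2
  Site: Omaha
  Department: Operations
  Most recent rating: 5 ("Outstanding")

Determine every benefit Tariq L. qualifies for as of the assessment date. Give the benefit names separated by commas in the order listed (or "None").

Internet Stipend

Service from 2018-10-12 to 2019-10-12: 365 days.
Professional Development Fund — service 365 days < 18 months (≈540 days) ✗ → not eligible.
Internet Stipend — status temporary ✓; service 365 days ≥ 180 days ✓; grade IC2 ≥ IC2 ✓ → eligible.
Home Office Allowance — service 365 days ≥ 45 days ✓; dept Operations ✗ → not eligible.
Equipment Allowance — service 365 days ≥ 6 months (≈180 days) ✓; grade IC2 < IC5 ✗ → not eligible.
Bereavement Leave — status temporary ✓; service 365 days ≥ 6 months (≈180 days) ✓; site Omaha ✗ (not Denver) → not eligible.
Paid Family Leave — service 365 days ≥ 1 month (≈30 days) ✓; 30 hrs/wk ≥ 20 ✓; site Omaha ✗ (not Pune) → not eligible.
Annual Bonus Plan — status temporary ✓; service 365 days < 24 months (≈720 days) ✗ → not eligible.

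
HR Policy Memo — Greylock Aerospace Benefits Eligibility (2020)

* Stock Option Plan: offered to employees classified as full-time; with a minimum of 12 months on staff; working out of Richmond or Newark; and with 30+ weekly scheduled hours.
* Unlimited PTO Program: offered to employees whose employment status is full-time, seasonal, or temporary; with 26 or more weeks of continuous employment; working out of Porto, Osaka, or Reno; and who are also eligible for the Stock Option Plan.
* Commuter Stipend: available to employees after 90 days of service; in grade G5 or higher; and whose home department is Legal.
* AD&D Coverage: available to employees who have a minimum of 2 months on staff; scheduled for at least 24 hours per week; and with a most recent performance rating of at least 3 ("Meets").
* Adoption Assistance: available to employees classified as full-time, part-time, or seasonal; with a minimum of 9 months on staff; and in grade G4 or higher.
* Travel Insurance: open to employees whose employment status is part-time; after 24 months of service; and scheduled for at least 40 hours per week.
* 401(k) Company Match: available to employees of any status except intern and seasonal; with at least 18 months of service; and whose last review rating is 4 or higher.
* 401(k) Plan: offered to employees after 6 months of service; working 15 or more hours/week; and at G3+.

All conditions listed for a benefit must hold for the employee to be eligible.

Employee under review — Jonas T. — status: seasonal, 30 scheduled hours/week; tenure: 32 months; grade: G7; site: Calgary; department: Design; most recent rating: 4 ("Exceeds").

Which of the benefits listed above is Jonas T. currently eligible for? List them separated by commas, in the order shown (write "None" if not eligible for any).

AD&D Coverage, Adoption Assistance, 401(k) Plan

Stock Option Plan — status seasonal ✗ (requires full-time) → not eligible.
Unlimited PTO Program — status seasonal ✓; service 32 months ≥ 26 weeks (≈182 days) ✓; site Calgary ✗ (not Porto, Osaka, or Reno) → not eligible.
Commuter Stipend — service 32 months ≥ 90 days ✓; grade G7 ≥ G5 ✓; dept Design ✗ → not eligible.
AD&D Coverage — service 32 months ≥ 2 months ✓; 30 hrs/wk ≥ 24 ✓; rating 4 ≥ 3 ✓ → eligible.
Adoption Assistance — status seasonal ✓; service 32 months ≥ 9 months ✓; grade G7 ≥ G4 ✓ → eligible.
Travel Insurance — status seasonal ✗ (requires part-time) → not eligible.
401(k) Company Match — status seasonal ✗ (excluded) → not eligible.
401(k) Plan — service 32 months ≥ 6 months ✓; 30 hrs/wk ≥ 15 ✓; grade G7 ≥ G3 ✓ → eligible.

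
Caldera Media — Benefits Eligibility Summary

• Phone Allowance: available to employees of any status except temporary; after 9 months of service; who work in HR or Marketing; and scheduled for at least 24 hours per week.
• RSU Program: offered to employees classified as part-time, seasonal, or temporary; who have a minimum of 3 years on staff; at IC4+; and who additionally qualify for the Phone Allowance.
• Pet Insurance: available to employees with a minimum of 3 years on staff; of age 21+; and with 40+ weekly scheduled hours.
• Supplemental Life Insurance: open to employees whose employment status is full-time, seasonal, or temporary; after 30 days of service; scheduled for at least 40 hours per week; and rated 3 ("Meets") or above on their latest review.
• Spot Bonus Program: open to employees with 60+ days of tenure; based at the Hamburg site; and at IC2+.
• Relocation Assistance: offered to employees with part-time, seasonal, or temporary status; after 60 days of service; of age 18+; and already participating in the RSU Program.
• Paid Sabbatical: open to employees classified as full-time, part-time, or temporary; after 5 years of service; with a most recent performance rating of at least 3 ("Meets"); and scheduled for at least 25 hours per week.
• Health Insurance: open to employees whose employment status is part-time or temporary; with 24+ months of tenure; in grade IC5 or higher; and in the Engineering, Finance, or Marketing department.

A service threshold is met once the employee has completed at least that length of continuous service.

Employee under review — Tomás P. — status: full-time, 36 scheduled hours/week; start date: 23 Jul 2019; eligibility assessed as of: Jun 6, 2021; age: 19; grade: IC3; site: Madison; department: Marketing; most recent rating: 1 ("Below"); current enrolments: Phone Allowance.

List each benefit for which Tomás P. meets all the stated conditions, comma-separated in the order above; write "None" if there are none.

Service from 23 Jul 2019 to Jun 6, 2021: 684 days.
Phone Allowance — status full-time ✓ (not excluded); service 684 days ≥ 9 months (≈270 days) ✓; dept Marketing ✓; 36 hrs/wk ≥ 24 ✓ → eligible.
RSU Program — status full-time ✗ (requires part-time, seasonal, or temporary) → not eligible.
Pet Insurance — service 684 days < 3 years (≈1095 days) ✗ → not eligible.
Supplemental Life Insurance — status full-time ✓; service 684 days ≥ 30 days ✓; 36 hrs/wk < 40 ✗ → not eligible.
Spot Bonus Program — service 684 days ≥ 60 days ✓; site Madison ✗ (not Hamburg) → not eligible.
Relocation Assistance — status full-time ✗ (requires part-time, seasonal, or temporary) → not eligible.
Paid Sabbatical — status full-time ✓; service 684 days < 5 years (≈1825 days) ✗ → not eligible.
Health Insurance — status full-time ✗ (requires part-time or temporary) → not eligible.

Phone Allowance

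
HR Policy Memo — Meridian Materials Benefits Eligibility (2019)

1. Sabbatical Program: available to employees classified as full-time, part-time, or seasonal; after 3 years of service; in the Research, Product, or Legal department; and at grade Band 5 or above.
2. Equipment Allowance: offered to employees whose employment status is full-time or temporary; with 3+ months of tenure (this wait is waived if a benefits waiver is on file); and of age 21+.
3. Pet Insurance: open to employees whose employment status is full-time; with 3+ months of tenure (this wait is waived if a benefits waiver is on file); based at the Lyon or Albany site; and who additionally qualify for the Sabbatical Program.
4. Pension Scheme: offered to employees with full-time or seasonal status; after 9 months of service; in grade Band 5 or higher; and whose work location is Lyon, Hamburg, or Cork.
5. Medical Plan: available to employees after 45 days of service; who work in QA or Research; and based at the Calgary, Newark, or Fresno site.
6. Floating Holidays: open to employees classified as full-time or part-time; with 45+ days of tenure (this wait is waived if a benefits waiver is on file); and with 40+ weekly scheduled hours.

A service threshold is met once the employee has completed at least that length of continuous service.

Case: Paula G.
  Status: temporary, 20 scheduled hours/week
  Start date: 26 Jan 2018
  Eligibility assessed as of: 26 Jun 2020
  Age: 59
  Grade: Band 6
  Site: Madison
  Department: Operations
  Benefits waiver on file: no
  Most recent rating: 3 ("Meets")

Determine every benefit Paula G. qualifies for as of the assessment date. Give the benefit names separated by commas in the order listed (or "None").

Equipment Allowance

Service from 26 Jan 2018 to 26 Jun 2020: 882 days.
Sabbatical Program — status temporary ✗ (requires full-time, part-time, or seasonal) → not eligible.
Equipment Allowance — status temporary ✓; no waiver, service 882 days ≥ 3 months (≈90 days) ✓; age 59 ≥ 21 ✓ → eligible.
Pet Insurance — status temporary ✗ (requires full-time) → not eligible.
Pension Scheme — status temporary ✗ (requires full-time or seasonal) → not eligible.
Medical Plan — service 882 days ≥ 45 days ✓; dept Operations ✗ → not eligible.
Floating Holidays — status temporary ✗ (requires full-time or part-time) → not eligible.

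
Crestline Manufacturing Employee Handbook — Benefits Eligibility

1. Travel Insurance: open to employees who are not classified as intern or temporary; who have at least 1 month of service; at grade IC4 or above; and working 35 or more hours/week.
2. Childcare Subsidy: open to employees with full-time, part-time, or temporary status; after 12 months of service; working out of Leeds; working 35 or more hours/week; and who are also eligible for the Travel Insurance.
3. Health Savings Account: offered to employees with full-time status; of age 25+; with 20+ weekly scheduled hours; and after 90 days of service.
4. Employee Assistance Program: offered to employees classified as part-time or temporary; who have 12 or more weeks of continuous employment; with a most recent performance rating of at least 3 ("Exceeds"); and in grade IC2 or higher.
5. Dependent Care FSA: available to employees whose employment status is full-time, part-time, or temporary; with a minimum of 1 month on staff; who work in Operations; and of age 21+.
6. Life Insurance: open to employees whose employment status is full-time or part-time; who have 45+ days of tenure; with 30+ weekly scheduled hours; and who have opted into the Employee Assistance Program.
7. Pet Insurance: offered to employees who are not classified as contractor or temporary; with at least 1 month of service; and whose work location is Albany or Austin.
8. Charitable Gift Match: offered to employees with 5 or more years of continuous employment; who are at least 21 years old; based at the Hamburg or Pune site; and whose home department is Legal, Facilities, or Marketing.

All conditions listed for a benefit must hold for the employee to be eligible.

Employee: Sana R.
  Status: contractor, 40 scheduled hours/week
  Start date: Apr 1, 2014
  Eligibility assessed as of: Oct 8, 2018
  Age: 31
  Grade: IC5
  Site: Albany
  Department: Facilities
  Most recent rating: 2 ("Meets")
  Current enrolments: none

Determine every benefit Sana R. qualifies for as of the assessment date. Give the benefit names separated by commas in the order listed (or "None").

Travel Insurance

Service from Apr 1, 2014 to Oct 8, 2018: 1651 days.
Travel Insurance — status contractor ✓ (not excluded); service 1651 days ≥ 1 month (≈30 days) ✓; grade IC5 ≥ IC4 ✓; 40 hrs/wk ≥ 35 ✓ → eligible.
Childcare Subsidy — status contractor ✗ (requires full-time, part-time, or temporary) → not eligible.
Health Savings Account — status contractor ✗ (requires full-time) → not eligible.
Employee Assistance Program — status contractor ✗ (requires part-time or temporary) → not eligible.
Dependent Care FSA — status contractor ✗ (requires full-time, part-time, or temporary) → not eligible.
Life Insurance — status contractor ✗ (requires full-time or part-time) → not eligible.
Pet Insurance — status contractor ✗ (excluded) → not eligible.
Charitable Gift Match — service 1651 days < 5 years (≈1825 days) ✗ → not eligible.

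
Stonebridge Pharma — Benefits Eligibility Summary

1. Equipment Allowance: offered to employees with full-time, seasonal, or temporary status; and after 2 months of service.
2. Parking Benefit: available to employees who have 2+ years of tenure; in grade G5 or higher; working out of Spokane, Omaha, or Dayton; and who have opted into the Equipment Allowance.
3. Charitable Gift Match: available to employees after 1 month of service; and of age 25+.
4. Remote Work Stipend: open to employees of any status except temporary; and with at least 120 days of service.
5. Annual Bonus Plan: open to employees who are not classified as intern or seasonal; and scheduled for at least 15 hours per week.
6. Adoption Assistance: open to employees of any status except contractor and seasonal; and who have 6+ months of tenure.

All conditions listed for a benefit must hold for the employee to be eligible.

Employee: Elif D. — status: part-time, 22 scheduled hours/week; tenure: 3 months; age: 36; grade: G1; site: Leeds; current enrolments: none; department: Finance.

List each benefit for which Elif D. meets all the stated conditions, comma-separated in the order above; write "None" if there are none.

Equipment Allowance — status part-time ✗ (requires full-time, seasonal, or temporary) → not eligible.
Parking Benefit — service 3 months < 2 years (≈730 days) ✗ → not eligible.
Charitable Gift Match — service 3 months ≥ 1 month ✓; age 36 ≥ 25 ✓ → eligible.
Remote Work Stipend — status part-time ✓ (not excluded); service 3 months < 120 days ✗ → not eligible.
Annual Bonus Plan — status part-time ✓ (not excluded); 22 hrs/wk ≥ 15 ✓ → eligible.
Adoption Assistance — status part-time ✓ (not excluded); service 3 months < 6 months ✗ → not eligible.

Charitable Gift Match, Annual Bonus Plan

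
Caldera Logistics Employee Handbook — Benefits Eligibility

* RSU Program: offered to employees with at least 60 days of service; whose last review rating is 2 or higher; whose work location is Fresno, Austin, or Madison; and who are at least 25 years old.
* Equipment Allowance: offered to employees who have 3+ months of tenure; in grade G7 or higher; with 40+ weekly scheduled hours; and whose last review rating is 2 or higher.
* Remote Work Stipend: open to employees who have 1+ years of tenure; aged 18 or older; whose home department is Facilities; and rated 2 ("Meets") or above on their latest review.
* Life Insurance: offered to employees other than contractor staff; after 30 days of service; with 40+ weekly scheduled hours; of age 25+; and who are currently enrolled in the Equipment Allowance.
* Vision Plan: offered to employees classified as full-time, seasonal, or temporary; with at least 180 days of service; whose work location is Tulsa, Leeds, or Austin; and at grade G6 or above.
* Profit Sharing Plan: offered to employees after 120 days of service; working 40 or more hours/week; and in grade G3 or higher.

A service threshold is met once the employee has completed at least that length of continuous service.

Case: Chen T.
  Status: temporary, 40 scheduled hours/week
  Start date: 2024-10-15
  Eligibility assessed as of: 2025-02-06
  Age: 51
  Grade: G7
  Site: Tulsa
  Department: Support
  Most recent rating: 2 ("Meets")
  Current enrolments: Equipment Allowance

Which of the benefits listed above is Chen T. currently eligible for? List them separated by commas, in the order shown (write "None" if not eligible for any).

Equipment Allowance, Life Insurance

Service from 2024-10-15 to 2025-02-06: 114 days.
RSU Program — service 114 days ≥ 60 days ✓; rating 2 ≥ 2 ✓; site Tulsa ✗ (not Fresno, Austin, or Madison) → not eligible.
Equipment Allowance — service 114 days ≥ 3 months (≈90 days) ✓; grade G7 ≥ G7 ✓; 40 hrs/wk ≥ 40 ✓; rating 2 ≥ 2 ✓ → eligible.
Remote Work Stipend — service 114 days < 1 year (≈365 days) ✗ → not eligible.
Life Insurance — status temporary ✓ (not excluded); service 114 days ≥ 30 days ✓; 40 hrs/wk ≥ 40 ✓; age 51 ≥ 25 ✓; enrolled in Equipment Allowance ✓ → eligible.
Vision Plan — status temporary ✓; service 114 days < 180 days ✗ → not eligible.
Profit Sharing Plan — service 114 days < 120 days ✗ → not eligible.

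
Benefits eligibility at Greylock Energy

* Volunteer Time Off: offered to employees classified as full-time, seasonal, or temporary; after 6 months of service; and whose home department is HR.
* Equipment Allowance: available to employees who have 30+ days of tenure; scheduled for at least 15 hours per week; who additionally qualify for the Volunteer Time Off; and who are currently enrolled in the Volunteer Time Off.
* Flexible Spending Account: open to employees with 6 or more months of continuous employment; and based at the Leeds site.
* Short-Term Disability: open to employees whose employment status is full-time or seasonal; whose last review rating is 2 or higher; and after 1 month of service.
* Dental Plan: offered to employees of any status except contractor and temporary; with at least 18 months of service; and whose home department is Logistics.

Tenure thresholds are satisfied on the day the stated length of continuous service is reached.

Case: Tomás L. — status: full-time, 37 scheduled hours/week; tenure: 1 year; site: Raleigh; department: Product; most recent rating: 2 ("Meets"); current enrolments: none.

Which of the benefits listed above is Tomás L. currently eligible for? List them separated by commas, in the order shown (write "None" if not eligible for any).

Short-Term Disability

Volunteer Time Off — status full-time ✓; service 1 year ≥ 6 months (≈180 days) ✓; dept Product ✗ → not eligible.
Equipment Allowance — service 1 year ≥ 30 days ✓; 37 hrs/wk ≥ 15 ✓; not eligible for Volunteer Time Off ✗ → not eligible.
Flexible Spending Account — service 1 year ≥ 6 months (≈180 days) ✓; site Raleigh ✗ (not Leeds) → not eligible.
Short-Term Disability — status full-time ✓; rating 2 ≥ 2 ✓; service 1 year ≥ 1 month (≈30 days) ✓ → eligible.
Dental Plan — status full-time ✓ (not excluded); service 1 year < 18 months (≈540 days) ✗ → not eligible.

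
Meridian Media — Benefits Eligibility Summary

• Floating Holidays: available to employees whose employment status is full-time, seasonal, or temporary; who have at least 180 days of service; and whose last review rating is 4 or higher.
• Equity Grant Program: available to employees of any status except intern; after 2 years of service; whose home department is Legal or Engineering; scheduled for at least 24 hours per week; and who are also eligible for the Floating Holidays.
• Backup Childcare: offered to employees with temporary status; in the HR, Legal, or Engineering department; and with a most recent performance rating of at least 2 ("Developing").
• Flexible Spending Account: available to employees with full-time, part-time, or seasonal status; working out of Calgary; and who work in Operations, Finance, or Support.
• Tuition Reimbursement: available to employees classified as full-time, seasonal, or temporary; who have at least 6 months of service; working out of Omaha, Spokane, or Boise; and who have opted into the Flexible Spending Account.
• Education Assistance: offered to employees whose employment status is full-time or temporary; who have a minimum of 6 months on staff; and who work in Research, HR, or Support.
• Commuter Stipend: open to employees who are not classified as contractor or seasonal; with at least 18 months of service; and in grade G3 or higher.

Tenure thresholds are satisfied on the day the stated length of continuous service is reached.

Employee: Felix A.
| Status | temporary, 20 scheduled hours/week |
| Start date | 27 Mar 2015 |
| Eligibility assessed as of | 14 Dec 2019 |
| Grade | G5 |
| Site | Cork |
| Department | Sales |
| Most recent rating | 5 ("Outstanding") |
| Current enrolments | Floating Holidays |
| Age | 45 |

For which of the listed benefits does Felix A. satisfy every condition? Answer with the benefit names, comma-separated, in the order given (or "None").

Floating Holidays, Commuter Stipend

Service from 27 Mar 2015 to 14 Dec 2019: 1723 days.
Floating Holidays — status temporary ✓; service 1723 days ≥ 180 days ✓; rating 5 ≥ 4 ✓ → eligible.
Equity Grant Program — status temporary ✓ (not excluded); service 1723 days ≥ 2 years (≈730 days) ✓; dept Sales ✗ → not eligible.
Backup Childcare — status temporary ✓; dept Sales ✗ → not eligible.
Flexible Spending Account — status temporary ✗ (requires full-time, part-time, or seasonal) → not eligible.
Tuition Reimbursement — status temporary ✓; service 1723 days ≥ 6 months (≈180 days) ✓; site Cork ✗ (not Omaha, Spokane, or Boise) → not eligible.
Education Assistance — status temporary ✓; service 1723 days ≥ 6 months (≈180 days) ✓; dept Sales ✗ → not eligible.
Commuter Stipend — status temporary ✓ (not excluded); service 1723 days ≥ 18 months (≈540 days) ✓; grade G5 ≥ G3 ✓ → eligible.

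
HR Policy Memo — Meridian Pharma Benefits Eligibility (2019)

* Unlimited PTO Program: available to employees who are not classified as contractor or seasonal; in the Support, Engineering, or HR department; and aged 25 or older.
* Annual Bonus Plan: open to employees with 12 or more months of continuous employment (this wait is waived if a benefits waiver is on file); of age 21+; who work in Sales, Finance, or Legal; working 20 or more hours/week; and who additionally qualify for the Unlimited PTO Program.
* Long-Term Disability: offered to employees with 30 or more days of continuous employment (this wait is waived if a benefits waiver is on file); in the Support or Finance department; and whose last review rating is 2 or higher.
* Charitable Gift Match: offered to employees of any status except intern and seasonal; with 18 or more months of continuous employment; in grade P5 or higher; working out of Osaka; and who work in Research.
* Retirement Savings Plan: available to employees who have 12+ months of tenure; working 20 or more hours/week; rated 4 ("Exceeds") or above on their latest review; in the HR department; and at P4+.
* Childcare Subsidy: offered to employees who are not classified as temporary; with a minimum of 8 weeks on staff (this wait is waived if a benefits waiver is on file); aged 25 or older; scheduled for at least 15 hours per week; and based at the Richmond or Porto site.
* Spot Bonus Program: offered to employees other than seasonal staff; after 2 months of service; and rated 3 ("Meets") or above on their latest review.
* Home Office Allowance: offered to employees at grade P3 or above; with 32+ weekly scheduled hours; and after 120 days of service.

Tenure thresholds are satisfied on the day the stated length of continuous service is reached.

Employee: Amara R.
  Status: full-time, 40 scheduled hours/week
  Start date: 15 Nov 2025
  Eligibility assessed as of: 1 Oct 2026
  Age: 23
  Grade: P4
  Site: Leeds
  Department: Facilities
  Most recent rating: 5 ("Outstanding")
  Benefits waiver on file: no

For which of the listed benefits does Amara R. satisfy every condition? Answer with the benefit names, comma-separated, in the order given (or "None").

Spot Bonus Program, Home Office Allowance

Service from 15 Nov 2025 to 1 Oct 2026: 320 days.
Unlimited PTO Program — status full-time ✓ (not excluded); dept Facilities ✗ → not eligible.
Annual Bonus Plan — no waiver, service 320 days < 12 months (≈360 days) ✗ → not eligible.
Long-Term Disability — no waiver, service 320 days ≥ 30 days ✓; dept Facilities ✗ → not eligible.
Charitable Gift Match — status full-time ✓ (not excluded); service 320 days < 18 months (≈540 days) ✗ → not eligible.
Retirement Savings Plan — service 320 days < 12 months (≈360 days) ✗ → not eligible.
Childcare Subsidy — status full-time ✓ (not excluded); no waiver, service 320 days ≥ 8 weeks (≈56 days) ✓; age 23 < 25 ✗ → not eligible.
Spot Bonus Program — status full-time ✓ (not excluded); service 320 days ≥ 2 months (≈60 days) ✓; rating 5 ≥ 3 ✓ → eligible.
Home Office Allowance — grade P4 ≥ P3 ✓; 40 hrs/wk ≥ 32 ✓; service 320 days ≥ 120 days ✓ → eligible.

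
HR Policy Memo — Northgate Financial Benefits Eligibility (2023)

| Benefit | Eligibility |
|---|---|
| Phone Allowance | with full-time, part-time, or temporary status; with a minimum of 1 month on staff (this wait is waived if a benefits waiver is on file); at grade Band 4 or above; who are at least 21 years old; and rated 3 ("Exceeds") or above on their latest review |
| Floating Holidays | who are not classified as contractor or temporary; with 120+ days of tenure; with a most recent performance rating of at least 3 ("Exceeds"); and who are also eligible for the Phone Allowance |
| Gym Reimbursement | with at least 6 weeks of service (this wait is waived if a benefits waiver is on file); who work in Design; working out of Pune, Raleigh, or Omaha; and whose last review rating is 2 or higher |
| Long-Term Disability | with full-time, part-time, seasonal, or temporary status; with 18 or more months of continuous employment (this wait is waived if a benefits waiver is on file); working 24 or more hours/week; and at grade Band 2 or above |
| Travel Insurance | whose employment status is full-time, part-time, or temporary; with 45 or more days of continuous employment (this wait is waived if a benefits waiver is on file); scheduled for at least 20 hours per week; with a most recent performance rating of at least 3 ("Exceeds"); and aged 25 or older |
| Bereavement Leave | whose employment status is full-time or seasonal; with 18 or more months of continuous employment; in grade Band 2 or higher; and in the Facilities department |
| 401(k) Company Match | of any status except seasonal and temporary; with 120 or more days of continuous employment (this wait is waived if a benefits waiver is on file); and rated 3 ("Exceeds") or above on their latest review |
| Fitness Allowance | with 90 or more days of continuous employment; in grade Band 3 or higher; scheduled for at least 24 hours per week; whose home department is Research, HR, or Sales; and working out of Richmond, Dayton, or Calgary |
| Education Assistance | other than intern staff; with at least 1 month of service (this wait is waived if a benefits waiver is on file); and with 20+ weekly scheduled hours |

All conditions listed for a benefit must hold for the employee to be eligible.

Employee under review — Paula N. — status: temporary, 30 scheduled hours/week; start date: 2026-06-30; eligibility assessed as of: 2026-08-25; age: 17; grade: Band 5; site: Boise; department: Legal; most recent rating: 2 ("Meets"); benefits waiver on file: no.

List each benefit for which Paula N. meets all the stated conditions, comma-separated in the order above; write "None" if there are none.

Education Assistance

Service from 2026-06-30 to 2026-08-25: 56 days.
Phone Allowance — status temporary ✓; no waiver, service 56 days ≥ 1 month (≈30 days) ✓; grade Band 5 ≥ Band 4 ✓; age 17 < 21 ✗ → not eligible.
Floating Holidays — status temporary ✗ (excluded) → not eligible.
Gym Reimbursement — no waiver, service 56 days ≥ 6 weeks (≈42 days) ✓; dept Legal ✗ → not eligible.
Long-Term Disability — status temporary ✓; no waiver, service 56 days < 18 months (≈540 days) ✗ → not eligible.
Travel Insurance — status temporary ✓; no waiver, service 56 days ≥ 45 days ✓; 30 hrs/wk ≥ 20 ✓; rating 2 < 3 ✗ → not eligible.
Bereavement Leave — status temporary ✗ (requires full-time or seasonal) → not eligible.
401(k) Company Match — status temporary ✗ (excluded) → not eligible.
Fitness Allowance — service 56 days < 90 days ✗ → not eligible.
Education Assistance — status temporary ✓ (not excluded); no waiver, service 56 days ≥ 1 month (≈30 days) ✓; 30 hrs/wk ≥ 20 ✓ → eligible.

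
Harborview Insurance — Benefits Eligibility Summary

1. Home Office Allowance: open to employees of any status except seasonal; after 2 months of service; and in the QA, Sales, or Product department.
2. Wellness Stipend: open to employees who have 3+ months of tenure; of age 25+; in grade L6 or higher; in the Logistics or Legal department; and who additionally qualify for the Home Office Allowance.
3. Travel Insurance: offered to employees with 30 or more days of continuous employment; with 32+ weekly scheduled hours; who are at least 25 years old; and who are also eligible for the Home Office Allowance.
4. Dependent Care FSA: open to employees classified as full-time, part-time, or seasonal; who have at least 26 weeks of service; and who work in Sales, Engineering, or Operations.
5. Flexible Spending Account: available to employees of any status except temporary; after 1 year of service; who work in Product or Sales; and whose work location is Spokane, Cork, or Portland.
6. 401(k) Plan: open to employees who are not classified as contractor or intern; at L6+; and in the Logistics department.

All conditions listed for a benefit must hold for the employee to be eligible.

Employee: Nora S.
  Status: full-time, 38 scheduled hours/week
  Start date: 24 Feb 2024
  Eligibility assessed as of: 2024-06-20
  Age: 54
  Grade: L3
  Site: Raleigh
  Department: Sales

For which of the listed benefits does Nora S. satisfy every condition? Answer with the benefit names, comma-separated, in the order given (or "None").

Home Office Allowance, Travel Insurance

Service from 24 Feb 2024 to 2024-06-20: 117 days.
Home Office Allowance — status full-time ✓ (not excluded); service 117 days ≥ 2 months (≈60 days) ✓; dept Sales ✓ → eligible.
Wellness Stipend — service 117 days ≥ 3 months (≈90 days) ✓; age 54 ≥ 25 ✓; grade L3 < L6 ✗ → not eligible.
Travel Insurance — service 117 days ≥ 30 days ✓; 38 hrs/wk ≥ 32 ✓; age 54 ≥ 25 ✓; eligible for Home Office Allowance ✓ → eligible.
Dependent Care FSA — status full-time ✓; service 117 days < 26 weeks (≈182 days) ✗ → not eligible.
Flexible Spending Account — status full-time ✓ (not excluded); service 117 days < 1 year (≈365 days) ✗ → not eligible.
401(k) Plan — status full-time ✓ (not excluded); grade L3 < L6 ✗ → not eligible.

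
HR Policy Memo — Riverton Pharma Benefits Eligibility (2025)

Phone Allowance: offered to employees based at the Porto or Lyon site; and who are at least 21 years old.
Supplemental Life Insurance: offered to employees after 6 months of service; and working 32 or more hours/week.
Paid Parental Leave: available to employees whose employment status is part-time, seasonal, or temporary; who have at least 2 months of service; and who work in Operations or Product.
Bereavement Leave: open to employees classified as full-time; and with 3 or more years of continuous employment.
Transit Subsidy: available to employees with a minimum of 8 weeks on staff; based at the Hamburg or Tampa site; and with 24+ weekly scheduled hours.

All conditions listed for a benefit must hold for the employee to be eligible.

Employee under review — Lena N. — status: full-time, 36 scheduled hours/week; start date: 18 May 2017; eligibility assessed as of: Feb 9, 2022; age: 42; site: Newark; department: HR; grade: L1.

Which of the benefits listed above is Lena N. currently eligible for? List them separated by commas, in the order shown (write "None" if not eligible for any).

Supplemental Life Insurance, Bereavement Leave

Service from 18 May 2017 to Feb 9, 2022: 1728 days.
Phone Allowance — site Newark ✗ (not Porto or Lyon) → not eligible.
Supplemental Life Insurance — service 1728 days ≥ 6 months (≈180 days) ✓; 36 hrs/wk ≥ 32 ✓ → eligible.
Paid Parental Leave — status full-time ✗ (requires part-time, seasonal, or temporary) → not eligible.
Bereavement Leave — status full-time ✓; service 1728 days ≥ 3 years (≈1095 days) ✓ → eligible.
Transit Subsidy — service 1728 days ≥ 8 weeks (≈56 days) ✓; site Newark ✗ (not Hamburg or Tampa) → not eligible.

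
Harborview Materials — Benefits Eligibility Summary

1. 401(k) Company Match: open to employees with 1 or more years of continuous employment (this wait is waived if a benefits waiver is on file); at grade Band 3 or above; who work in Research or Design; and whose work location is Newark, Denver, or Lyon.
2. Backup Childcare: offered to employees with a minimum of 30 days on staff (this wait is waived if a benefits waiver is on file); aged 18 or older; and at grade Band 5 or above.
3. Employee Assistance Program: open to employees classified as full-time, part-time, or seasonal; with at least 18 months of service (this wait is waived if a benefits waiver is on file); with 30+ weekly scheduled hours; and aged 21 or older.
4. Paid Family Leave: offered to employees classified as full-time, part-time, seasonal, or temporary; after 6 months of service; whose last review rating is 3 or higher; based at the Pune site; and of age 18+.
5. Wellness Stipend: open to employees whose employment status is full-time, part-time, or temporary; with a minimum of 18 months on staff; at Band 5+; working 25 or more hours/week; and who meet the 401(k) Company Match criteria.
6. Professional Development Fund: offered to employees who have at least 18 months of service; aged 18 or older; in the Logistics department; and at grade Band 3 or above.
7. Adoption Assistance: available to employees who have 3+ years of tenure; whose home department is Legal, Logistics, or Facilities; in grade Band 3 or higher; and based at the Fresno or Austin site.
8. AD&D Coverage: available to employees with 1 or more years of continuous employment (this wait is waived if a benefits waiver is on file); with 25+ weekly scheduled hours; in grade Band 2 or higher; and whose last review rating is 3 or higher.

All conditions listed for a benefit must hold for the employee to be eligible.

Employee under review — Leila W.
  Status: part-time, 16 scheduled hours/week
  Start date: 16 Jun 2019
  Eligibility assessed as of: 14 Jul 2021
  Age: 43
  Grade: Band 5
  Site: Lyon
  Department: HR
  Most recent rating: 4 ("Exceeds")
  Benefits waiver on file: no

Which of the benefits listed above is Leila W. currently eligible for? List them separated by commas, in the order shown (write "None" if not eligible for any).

Service from 16 Jun 2019 to 14 Jul 2021: 759 days.
401(k) Company Match — no waiver, service 759 days ≥ 1 year (≈365 days) ✓; grade Band 5 ≥ Band 3 ✓; dept HR ✗ → not eligible.
Backup Childcare — no waiver, service 759 days ≥ 30 days ✓; age 43 ≥ 18 ✓; grade Band 5 ≥ Band 5 ✓ → eligible.
Employee Assistance Program — status part-time ✓; no waiver, service 759 days ≥ 18 months (≈540 days) ✓; 16 hrs/wk < 30 ✗ → not eligible.
Paid Family Leave — status part-time ✓; service 759 days ≥ 6 months (≈180 days) ✓; rating 4 ≥ 3 ✓; site Lyon ✗ (not Pune) → not eligible.
Wellness Stipend — status part-time ✓; service 759 days ≥ 18 months (≈540 days) ✓; grade Band 5 ≥ Band 5 ✓; 16 hrs/wk < 25 ✗ → not eligible.
Professional Development Fund — service 759 days ≥ 18 months (≈540 days) ✓; age 43 ≥ 18 ✓; dept HR ✗ → not eligible.
Adoption Assistance — service 759 days < 3 years (≈1095 days) ✗ → not eligible.
AD&D Coverage — no waiver, service 759 days ≥ 1 year (≈365 days) ✓; 16 hrs/wk < 25 ✗ → not eligible.

Backup Childcare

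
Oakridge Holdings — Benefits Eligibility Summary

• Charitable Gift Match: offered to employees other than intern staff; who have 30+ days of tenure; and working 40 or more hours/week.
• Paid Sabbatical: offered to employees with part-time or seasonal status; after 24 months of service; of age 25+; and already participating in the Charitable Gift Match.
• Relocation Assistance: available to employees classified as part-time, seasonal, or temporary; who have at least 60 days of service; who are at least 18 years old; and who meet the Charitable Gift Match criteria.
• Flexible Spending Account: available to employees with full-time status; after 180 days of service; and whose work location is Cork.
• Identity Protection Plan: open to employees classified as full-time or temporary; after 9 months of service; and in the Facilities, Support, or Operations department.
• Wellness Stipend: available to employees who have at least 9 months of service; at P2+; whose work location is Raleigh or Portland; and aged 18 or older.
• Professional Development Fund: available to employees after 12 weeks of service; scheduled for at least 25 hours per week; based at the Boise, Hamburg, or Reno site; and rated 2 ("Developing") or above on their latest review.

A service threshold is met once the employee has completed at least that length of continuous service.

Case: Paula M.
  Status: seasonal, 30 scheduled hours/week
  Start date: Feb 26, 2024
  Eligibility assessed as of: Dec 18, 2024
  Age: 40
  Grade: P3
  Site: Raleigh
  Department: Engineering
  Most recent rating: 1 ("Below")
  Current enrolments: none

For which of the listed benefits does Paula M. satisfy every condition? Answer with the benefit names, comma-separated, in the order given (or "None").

Wellness Stipend

Service from Feb 26, 2024 to Dec 18, 2024: 296 days.
Charitable Gift Match — status seasonal ✓ (not excluded); service 296 days ≥ 30 days ✓; 30 hrs/wk < 40 ✗ → not eligible.
Paid Sabbatical — status seasonal ✓; service 296 days < 24 months (≈720 days) ✗ → not eligible.
Relocation Assistance — status seasonal ✓; service 296 days ≥ 60 days ✓; age 40 ≥ 18 ✓; not eligible for Charitable Gift Match ✗ → not eligible.
Flexible Spending Account — status seasonal ✗ (requires full-time) → not eligible.
Identity Protection Plan — status seasonal ✗ (requires full-time or temporary) → not eligible.
Wellness Stipend — service 296 days ≥ 9 months (≈270 days) ✓; grade P3 ≥ P2 ✓; site Raleigh ✓; age 40 ≥ 18 ✓ → eligible.
Professional Development Fund — service 296 days ≥ 12 weeks (≈84 days) ✓; 30 hrs/wk ≥ 25 ✓; site Raleigh ✗ (not Boise, Hamburg, or Reno) → not eligible.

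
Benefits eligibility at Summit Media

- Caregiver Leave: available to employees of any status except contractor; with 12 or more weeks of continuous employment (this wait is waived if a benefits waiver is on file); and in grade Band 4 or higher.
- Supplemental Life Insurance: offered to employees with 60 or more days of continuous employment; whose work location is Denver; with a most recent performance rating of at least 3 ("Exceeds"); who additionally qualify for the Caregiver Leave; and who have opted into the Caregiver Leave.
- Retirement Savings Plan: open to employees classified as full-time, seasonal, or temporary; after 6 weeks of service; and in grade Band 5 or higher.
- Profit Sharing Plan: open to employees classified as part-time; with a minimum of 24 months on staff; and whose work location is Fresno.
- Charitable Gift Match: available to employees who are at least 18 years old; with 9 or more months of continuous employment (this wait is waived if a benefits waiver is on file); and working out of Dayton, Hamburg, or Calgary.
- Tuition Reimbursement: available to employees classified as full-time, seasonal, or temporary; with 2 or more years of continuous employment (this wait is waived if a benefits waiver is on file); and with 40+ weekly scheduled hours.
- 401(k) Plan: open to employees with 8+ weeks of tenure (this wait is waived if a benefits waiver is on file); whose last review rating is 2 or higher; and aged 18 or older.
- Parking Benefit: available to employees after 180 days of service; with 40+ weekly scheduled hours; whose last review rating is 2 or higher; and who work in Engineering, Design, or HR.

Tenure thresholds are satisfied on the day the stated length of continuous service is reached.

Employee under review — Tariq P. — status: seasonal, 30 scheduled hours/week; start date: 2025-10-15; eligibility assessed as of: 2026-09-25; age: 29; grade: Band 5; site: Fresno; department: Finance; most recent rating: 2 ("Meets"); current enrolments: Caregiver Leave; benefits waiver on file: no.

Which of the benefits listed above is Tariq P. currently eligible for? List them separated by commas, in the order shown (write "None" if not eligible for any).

Service from 2025-10-15 to 2026-09-25: 345 days.
Caregiver Leave — status seasonal ✓ (not excluded); no waiver, service 345 days ≥ 12 weeks (≈84 days) ✓; grade Band 5 ≥ Band 4 ✓ → eligible.
Supplemental Life Insurance — service 345 days ≥ 60 days ✓; site Fresno ✗ (not Denver) → not eligible.
Retirement Savings Plan — status seasonal ✓; service 345 days ≥ 6 weeks (≈42 days) ✓; grade Band 5 ≥ Band 5 ✓ → eligible.
Profit Sharing Plan — status seasonal ✗ (requires part-time) → not eligible.
Charitable Gift Match — age 29 ≥ 18 ✓; no waiver, service 345 days ≥ 9 months (≈270 days) ✓; site Fresno ✗ (not Dayton, Hamburg, or Calgary) → not eligible.
Tuition Reimbursement — status seasonal ✓; no waiver, service 345 days < 2 years (≈730 days) ✗ → not eligible.
401(k) Plan — no waiver, service 345 days ≥ 8 weeks (≈56 days) ✓; rating 2 ≥ 2 ✓; age 29 ≥ 18 ✓ → eligible.
Parking Benefit — service 345 days ≥ 180 days ✓; 30 hrs/wk < 40 ✗ → not eligible.

Caregiver Leave, Retirement Savings Plan, 401(k) Plan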